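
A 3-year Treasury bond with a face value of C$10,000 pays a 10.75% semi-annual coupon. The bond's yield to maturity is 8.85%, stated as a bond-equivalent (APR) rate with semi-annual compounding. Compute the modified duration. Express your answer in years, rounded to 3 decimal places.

Periodic yield y = 0.04425. First find Macaulay duration:
  t   CF        PV=CF/(1+0.04425)^t    t·PV
  1       537.50       514.7235       514.7235
  2       537.50       492.9121       985.8242
  3       537.50       472.0250     1,416.0751
  4       537.50       452.0230     1,808.0920
  5       537.50       432.8686     2,164.3428
  6    10,537.50     8,126.6337    48,759.8021
  Σ                 10,491.1859    55,648.8597
P = 10,491.1859; Macaulay duration = 55,648.8597 / 10,491.1859 = 5.30434 half-year periods = 2.65217 years.
Modified duration = D_Mac / (1 + y) = 2.65217 / 1.04425 = 2.53979 years.

2.540 years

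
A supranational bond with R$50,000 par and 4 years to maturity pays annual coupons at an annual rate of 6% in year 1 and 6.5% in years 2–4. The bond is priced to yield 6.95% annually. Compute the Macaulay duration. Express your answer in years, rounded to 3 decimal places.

Periodic yield y = 0.0695. Discount each cash flow and weight by its year:
  t   CF        PV=CF/(1+0.0695)^t    t·PV
  1     3,000.00     2,805.0491     2,805.0491
  2     3,250.00     2,841.3307     5,682.6614
  3     3,250.00     2,656.6907     7,970.0721
  4    53,250.00    40,700.1919   162,800.7674
  Σ                 49,003.2623   179,258.5500
Price P = Σ PV = 49,003.2623.
Macaulay duration = Σ(t·PV) / P = 179,258.5500 / 49,003.2623 = 3.65809 years.

3.658 years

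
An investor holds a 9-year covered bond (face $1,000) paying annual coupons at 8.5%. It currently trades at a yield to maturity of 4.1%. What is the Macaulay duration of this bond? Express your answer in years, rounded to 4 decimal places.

Periodic yield y = 0.041. Discount each cash flow and weight by its year:
  t   CF        PV=CF/(1+0.041)^t    t·PV
  1        85.00        81.6523        81.6523
  2        85.00        78.4364       156.8727
  3        85.00        75.3471       226.0414
  4        85.00        72.3796       289.5183
  5        85.00        69.5289       347.6444
  6        85.00        66.7905       400.7429
  7        85.00        64.1599       449.1194
  8        85.00        61.6330       493.0638
  9     1,085.00       755.7413     6,801.6720
  Σ                  1,325.6689     9,246.3271
Price P = Σ PV = 1,325.6689.
Macaulay duration = Σ(t·PV) / P = 9,246.3271 / 1,325.6689 = 6.97484 years.

6.9748 years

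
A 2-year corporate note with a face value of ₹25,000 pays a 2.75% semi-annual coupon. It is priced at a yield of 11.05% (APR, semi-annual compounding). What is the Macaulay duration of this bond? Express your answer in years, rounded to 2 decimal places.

1.96 years

Periodic yield y = 0.05525. Discount each cash flow and weight by its period:
  t   CF        PV=CF/(1+0.05525)^t    t·PV
  1       343.75       325.7522       325.7522
  2       343.75       308.6967       617.3934
  3       343.75       292.5342       877.6026
  4    25,343.75    20,438.5194    81,754.0778
  Σ                 21,365.5025    83,574.8259
Price P = Σ PV = 21,365.5025.
Macaulay duration = Σ(t·PV) / P = 83,574.8259 / 21,365.5025 = 3.91167 half-year periods.
In years: 3.91167 / 2 = 1.95584 years.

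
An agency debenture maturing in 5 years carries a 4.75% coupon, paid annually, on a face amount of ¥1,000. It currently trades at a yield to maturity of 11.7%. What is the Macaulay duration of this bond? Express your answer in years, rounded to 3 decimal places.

Periodic yield y = 0.117. Discount each cash flow and weight by its year:
  t   CF        PV=CF/(1+0.117)^t    t·PV
  1        47.50        42.5246        42.5246
  2        47.50        38.0704        76.1408
  3        47.50        34.0827       102.2481
  4        47.50        30.5127       122.0509
  5     1,047.50       602.4044     3,012.0222
  Σ                    747.5949     3,354.9866
Price P = Σ PV = 747.5949.
Macaulay duration = Σ(t·PV) / P = 3,354.9866 / 747.5949 = 4.48771 years.

4.488 years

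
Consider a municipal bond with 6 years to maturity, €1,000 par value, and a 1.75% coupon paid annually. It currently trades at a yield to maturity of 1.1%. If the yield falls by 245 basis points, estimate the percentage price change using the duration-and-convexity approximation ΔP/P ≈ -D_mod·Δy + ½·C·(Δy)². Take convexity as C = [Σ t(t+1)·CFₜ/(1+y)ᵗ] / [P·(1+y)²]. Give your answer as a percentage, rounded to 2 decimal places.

+15.11%

With y = 0.011:
  t   CF        PV=CF/(1+0.011)^t    t·PV        t(t+1)·PV
  1        17.50        17.3096        17.3096          34.6192
  2        17.50        17.1213        34.2425         102.7276
  3        17.50        16.9350        50.8049         203.2197
  4        17.50        16.7507        67.0029         335.0144
  5        17.50        16.5685        82.8423         497.0539
  6     1,017.50       952.8565     5,717.1388      40,019.9715
  Σ                  1,037.5415     5,969.3410      41,192.6062
P = 1,037.5415; D_Mac = 5.75335 yrs; D_mod = 5.69075 yrs; C = 38.84289.
Duration effect: -5.69075 × (-0.0245) = +0.139423
Convexity effect: 0.5 × 38.84289 × (-0.0245)² = +0.0116577
ΔP/P ≈ +0.139423 + 0.0116577 = +0.151081 = +15.1081%.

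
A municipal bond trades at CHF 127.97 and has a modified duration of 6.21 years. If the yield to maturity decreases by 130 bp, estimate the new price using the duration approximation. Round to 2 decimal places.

CHF 138.30

Duration approximation: ΔP/P ≈ -D_mod · Δy = -6.21 × (-0.013) = +0.080730.
New price ≈ 127.97 × (1 + 0.080730) = 138.3010181.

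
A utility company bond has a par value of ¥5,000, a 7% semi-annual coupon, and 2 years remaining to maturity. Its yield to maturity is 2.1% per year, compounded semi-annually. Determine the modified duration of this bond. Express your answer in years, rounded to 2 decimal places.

1.89 years

Periodic yield y = 0.0105. First find Macaulay duration:
  t   CF        PV=CF/(1+0.0105)^t    t·PV
  1       175.00       173.1816       173.1816
  2       175.00       171.3821       342.7642
  3       175.00       169.6013       508.8038
  4     5,175.00     4,963.2378    19,852.9512
  Σ                  5,477.4027    20,877.7007
P = 5,477.4027; Macaulay duration = 20,877.7007 / 5,477.4027 = 3.81161 half-year periods = 1.90580 years.
Modified duration = D_Mac / (1 + y) = 1.90580 / 1.0105 = 1.88600 years.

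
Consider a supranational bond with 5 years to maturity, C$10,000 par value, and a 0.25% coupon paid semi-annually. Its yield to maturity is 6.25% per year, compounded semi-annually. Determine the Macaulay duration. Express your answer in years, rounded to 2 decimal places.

Periodic yield y = 0.03125. Discount each cash flow and weight by its period:
  t   CF        PV=CF/(1+0.03125)^t    t·PV
  1        12.50        12.1212        12.1212
  2        12.50        11.7539        23.5078
  3        12.50        11.3977        34.1932
  4        12.50        11.0523        44.2094
  5        12.50        10.7174        53.5871
  6        12.50        10.3926        62.3559
  7        12.50        10.0777        70.5440
  8        12.50         9.7723        78.1787
  9        12.50         9.4762        85.2858
  10   10,012.50     7,360.4254    73,604.2537
  Σ                  7,457.1869    74,068.2368
Price P = Σ PV = 7,457.1869.
Macaulay duration = Σ(t·PV) / P = 74,068.2368 / 7,457.1869 = 9.93246 half-year periods.
In years: 9.93246 / 2 = 4.96623 years.

4.97 years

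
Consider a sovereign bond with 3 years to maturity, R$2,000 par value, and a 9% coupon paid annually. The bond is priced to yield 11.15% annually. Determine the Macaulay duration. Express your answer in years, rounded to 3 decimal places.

Periodic yield y = 0.1115. Discount each cash flow and weight by its year:
  t   CF        PV=CF/(1+0.1115)^t    t·PV
  1       180.00       161.9433       161.9433
  2       180.00       145.6980       291.3960
  3     2,180.00     1,587.5525     4,762.6575
  Σ                  1,895.1938     5,215.9968
Price P = Σ PV = 1,895.1938.
Macaulay duration = Σ(t·PV) / P = 5,215.9968 / 1,895.1938 = 2.75222 years.

2.752 years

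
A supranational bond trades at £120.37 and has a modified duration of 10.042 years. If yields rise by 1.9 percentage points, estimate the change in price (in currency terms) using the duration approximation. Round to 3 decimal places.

-£22.966

Duration approximation: ΔP/P ≈ -D_mod · Δy = -10.042 × (+0.019) = -0.190798.
ΔP ≈ 120.37 × (-0.190798) = -22.96635526.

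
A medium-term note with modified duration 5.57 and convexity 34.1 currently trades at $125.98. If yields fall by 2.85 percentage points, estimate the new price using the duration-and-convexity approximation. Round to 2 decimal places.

$147.72

Duration effect: -D_mod·Δy = -5.57 × (-0.0285) = +0.158745
Convexity effect: ½·C·(Δy)² = 0.5 × 34.1 × (-0.0285)² = +0.0138488625
ΔP/P ≈ +0.158745 + 0.0138488625 = +0.1725938625
New price ≈ 125.98 × (1 + 0.1725938625) = 147.72337479775.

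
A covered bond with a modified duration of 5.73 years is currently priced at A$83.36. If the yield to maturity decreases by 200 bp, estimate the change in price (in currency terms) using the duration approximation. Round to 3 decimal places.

Duration approximation: ΔP/P ≈ -D_mod · Δy = -5.73 × (-0.02) = +0.114600.
ΔP ≈ 83.36 × (+0.114600) = +9.553056.

+A$9.553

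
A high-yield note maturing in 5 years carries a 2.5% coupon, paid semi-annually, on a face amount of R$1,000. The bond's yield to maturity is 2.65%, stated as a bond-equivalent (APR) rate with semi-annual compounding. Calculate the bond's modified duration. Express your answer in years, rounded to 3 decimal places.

4.668 years

Periodic yield y = 0.01325. First find Macaulay duration:
  t   CF        PV=CF/(1+0.01325)^t    t·PV
  1        12.50        12.3365        12.3365
  2        12.50        12.1752        24.3504
  3        12.50        12.0160        36.0480
  4        12.50        11.8589        47.4355
  5        12.50        11.7038        58.5190
  6        12.50        11.5508        69.3045
  7        12.50        11.3997        79.7980
  8        12.50        11.2506        90.0051
  9        12.50        11.1035        99.9316
  10    1,012.50       887.6237     8,876.2374
  Σ                    993.0188     9,393.9661
P = 993.0188; Macaulay duration = 9,393.9661 / 993.0188 = 9.46001 half-year periods = 4.73000 years.
Modified duration = D_Mac / (1 + y) = 4.73000 / 1.01325 = 4.66815 years.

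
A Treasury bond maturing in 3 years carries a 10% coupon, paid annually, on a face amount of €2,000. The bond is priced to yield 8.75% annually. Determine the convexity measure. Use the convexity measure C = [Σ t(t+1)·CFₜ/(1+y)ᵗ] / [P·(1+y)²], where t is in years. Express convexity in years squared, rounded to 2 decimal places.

8.98

With y = 0.0875:
  t   CF        PV=CF/(1+0.0875)^t    t·PV        t(t+1)·PV
  1       200.00       183.9080       183.9080         367.8161
  2       200.00       169.1108       338.2217       1,014.6651
  3     2,200.00     1,710.5465     5,131.6395      20,526.5580
  Σ                  2,063.5654     5,653.7692      21,909.0391
P = 2,063.5654.
Convexity = Σ t(t+1)·PV / [P·(1+y)²] = 21,909.0391 / (2,063.5654 × 1.182656) = 8.97732.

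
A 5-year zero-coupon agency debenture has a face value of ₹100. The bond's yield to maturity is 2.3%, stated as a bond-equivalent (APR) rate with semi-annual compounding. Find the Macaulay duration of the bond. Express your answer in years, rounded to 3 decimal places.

5.000 years

A zero-coupon bond has a single cash flow at maturity, so its Macaulay duration equals its maturity: 5 years.
(Equivalently: 10 semi-annual periods ÷ 2 = 5 years.)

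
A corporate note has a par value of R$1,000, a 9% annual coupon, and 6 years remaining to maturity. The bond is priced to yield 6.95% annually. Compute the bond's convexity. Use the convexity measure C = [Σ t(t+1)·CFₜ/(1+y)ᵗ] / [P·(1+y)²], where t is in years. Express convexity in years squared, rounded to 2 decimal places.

With y = 0.0695:
  t   CF        PV=CF/(1+0.0695)^t    t·PV        t(t+1)·PV
  1        90.00        84.1515        84.1515         168.3029
  2        90.00        78.6830       157.3660         472.0980
  3        90.00        73.5699       220.7097         882.8388
  4        90.00        68.7891       275.1562       1,375.7811
  5        90.00        64.3189       321.5945       1,929.5668
  6     1,090.00       728.3528     4,370.1165      30,590.8155
  Σ                  1,097.8651     5,429.0944      35,419.4032
P = 1,097.8651.
Convexity = Σ t(t+1)·PV / [P·(1+y)²] = 35,419.4032 / (1,097.8651 × 1.143830) = 28.20530.

28.21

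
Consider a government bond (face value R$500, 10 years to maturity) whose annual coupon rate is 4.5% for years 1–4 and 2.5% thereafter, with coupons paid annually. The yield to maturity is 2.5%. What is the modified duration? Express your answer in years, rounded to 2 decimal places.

8.31 years

Periodic yield y = 0.025. First find Macaulay duration:
  t   CF        PV=CF/(1+0.025)^t    t·PV
  1        22.50        21.9512        21.9512
  2        22.50        21.4158        42.8316
  3        22.50        20.8935        62.6805
  4        22.50        20.3839        81.5356
  5        12.50        11.0482        55.2409
  6        12.50        10.7787        64.6723
  7        12.50        10.5158        73.6107
  8        12.50        10.2593        82.0747
  9        12.50        10.0091        90.0819
  10      512.50       400.3642     4,003.6418
  Σ                    537.6197     4,578.3212
P = 537.6197; Macaulay duration = 4,578.3212 / 537.6197 = 8.51591 years.
Modified duration = D_Mac / (1 + y) = 8.51591 / 1.025 = 8.30820 years.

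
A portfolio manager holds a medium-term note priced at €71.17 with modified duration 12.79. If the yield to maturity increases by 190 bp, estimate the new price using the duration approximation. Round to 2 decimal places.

Duration approximation: ΔP/P ≈ -D_mod · Δy = -12.79 × (+0.019) = -0.243010.
New price ≈ 71.17 × (1 - 0.243010) = 53.8749783.

€53.87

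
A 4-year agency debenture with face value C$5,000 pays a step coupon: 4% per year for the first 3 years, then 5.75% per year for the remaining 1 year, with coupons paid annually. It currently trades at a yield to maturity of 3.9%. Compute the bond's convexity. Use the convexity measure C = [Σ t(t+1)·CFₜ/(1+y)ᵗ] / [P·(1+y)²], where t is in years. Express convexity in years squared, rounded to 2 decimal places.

With y = 0.039:
  t   CF        PV=CF/(1+0.039)^t    t·PV        t(t+1)·PV
  1       200.00       192.4928       192.4928         384.9856
  2       200.00       185.2674       370.5347       1,111.6041
  3       200.00       178.3131       534.9394       2,139.7577
  4     5,287.50     4,537.2028    18,148.8111      90,744.0557
  Σ                  5,093.2761    19,246.7781      94,380.4031
P = 5,093.2761.
Convexity = Σ t(t+1)·PV / [P·(1+y)²] = 94,380.4031 / (5,093.2761 × 1.079521) = 17.16538.

17.17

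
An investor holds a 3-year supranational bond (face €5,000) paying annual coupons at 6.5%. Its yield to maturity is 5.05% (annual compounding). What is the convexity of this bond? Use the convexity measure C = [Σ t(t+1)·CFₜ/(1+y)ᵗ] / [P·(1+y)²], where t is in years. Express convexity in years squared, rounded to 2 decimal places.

With y = 0.0505:
  t   CF        PV=CF/(1+0.0505)^t    t·PV        t(t+1)·PV
  1       325.00       309.3765       309.3765         618.7530
  2       325.00       294.5040       589.0081       1,767.0242
  3     5,325.00     4,593.3701    13,780.1104      55,120.4416
  Σ                  5,197.2507    14,678.4949      57,506.2187
P = 5,197.2507.
Convexity = Σ t(t+1)·PV / [P·(1+y)²] = 57,506.2187 / (5,197.2507 × 1.103550) = 10.02649.

10.03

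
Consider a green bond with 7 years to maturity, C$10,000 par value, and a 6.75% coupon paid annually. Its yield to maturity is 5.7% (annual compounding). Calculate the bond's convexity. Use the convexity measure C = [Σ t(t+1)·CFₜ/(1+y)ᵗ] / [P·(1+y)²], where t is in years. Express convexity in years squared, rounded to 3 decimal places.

39.190

With y = 0.057:
  t   CF        PV=CF/(1+0.057)^t    t·PV        t(t+1)·PV
  1       675.00       638.5998       638.5998       1,277.1996
  2       675.00       604.1625     1,208.3251       3,624.9753
  3       675.00       571.5824     1,714.7471       6,858.9882
  4       675.00       540.7591     2,163.0363      10,815.1817
  5       675.00       511.5980     2,557.9900      15,347.9399
  6       675.00       484.0095     2,904.0568      20,328.3973
  7    10,675.00     7,241.7407    50,692.1852     405,537.4813
  Σ                 10,592.4520    61,878.9402     463,790.1633
P = 10,592.4520.
Convexity = Σ t(t+1)·PV / [P·(1+y)²] = 463,790.1633 / (10,592.4520 × 1.117249) = 39.18998.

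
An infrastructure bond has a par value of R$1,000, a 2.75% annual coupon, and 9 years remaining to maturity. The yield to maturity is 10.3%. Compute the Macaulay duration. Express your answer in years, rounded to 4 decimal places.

Periodic yield y = 0.103. Discount each cash flow and weight by its year:
  t   CF        PV=CF/(1+0.103)^t    t·PV
  1        27.50        24.9320        24.9320
  2        27.50        22.6038        45.2076
  3        27.50        20.4930        61.4791
  4        27.50        18.5794        74.3174
  5        27.50        16.8444        84.2219
  6        27.50        15.2714        91.6286
  7        27.50        13.8454        96.9175
  8        27.50        12.5525       100.4196
  9     1,027.50       425.2088     3,826.8790
  Σ                    570.3306     4,406.0027
Price P = Σ PV = 570.3306.
Macaulay duration = Σ(t·PV) / P = 4,406.0027 / 570.3306 = 7.72535 years.

7.7253 years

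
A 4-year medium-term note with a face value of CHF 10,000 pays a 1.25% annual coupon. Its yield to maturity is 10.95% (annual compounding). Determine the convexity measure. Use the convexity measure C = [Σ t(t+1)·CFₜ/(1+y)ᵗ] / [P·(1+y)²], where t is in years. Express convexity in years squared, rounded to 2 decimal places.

With y = 0.1095:
  t   CF        PV=CF/(1+0.1095)^t    t·PV        t(t+1)·PV
  1       125.00       112.6634       112.6634         225.3267
  2       125.00       101.5443       203.0885         609.2656
  3       125.00        91.5225       274.5676       1,098.2706
  4    10,125.00     6,681.6820    26,726.7282     133,633.6410
  Σ                  6,987.4122    27,317.0477     135,566.5038
P = 6,987.4122.
Convexity = Σ t(t+1)·PV / [P·(1+y)²] = 135,566.5038 / (6,987.4122 × 1.230990) = 15.76091.

15.76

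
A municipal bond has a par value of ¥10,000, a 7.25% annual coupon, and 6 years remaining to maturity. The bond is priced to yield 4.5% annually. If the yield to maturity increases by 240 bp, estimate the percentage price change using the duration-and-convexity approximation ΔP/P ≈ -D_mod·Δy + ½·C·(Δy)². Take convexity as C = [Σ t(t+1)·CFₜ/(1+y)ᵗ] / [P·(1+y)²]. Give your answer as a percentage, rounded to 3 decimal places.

-10.906%

With y = 0.045:
  t   CF        PV=CF/(1+0.045)^t    t·PV        t(t+1)·PV
  1       725.00       693.7799       693.7799       1,387.5598
  2       725.00       663.9042     1,327.8084       3,983.4253
  3       725.00       635.3150     1,905.9451       7,623.7805
  4       725.00       607.9570     2,431.8279      12,159.1395
  5       725.00       581.7770     2,908.8850      17,453.3103
  6    10,725.00     8,235.6818    49,414.0908     345,898.6353
  Σ                 11,418.4149    58,682.3371     388,505.8506
P = 11,418.4149; D_Mac = 5.13927 yrs; D_mod = 4.91796 yrs; C = 31.15725.
Duration effect: -4.91796 × (+0.024) = -0.118031
Convexity effect: 0.5 × 31.15725 × (0.024)² = +0.0089733
ΔP/P ≈ -0.118031 + 0.0089733 = -0.109058 = -10.9058%.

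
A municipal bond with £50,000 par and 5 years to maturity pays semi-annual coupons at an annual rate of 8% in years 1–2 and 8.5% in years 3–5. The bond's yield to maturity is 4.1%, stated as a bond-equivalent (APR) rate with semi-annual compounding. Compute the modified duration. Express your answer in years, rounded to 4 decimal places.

Periodic yield y = 0.0205. First find Macaulay duration:
  t   CF        PV=CF/(1+0.0205)^t    t·PV
  1     2,000.00     1,959.8236     1,959.8236
  2     2,000.00     1,920.4543     3,840.9086
  3     2,000.00     1,881.8758     5,645.6275
  4     2,000.00     1,844.0724     7,376.2895
  5     2,125.00     1,919.9676     9,599.8378
  6     2,125.00     1,881.3989    11,288.3933
  7     2,125.00     1,843.6050    12,905.2348
  8     2,125.00     1,806.5703    14,452.5623
  9     2,125.00     1,770.2796    15,932.5160
  10   52,125.00    42,551.6081   425,516.0810
  Σ                 59,379.6555   508,517.2743
P = 59,379.6555; Macaulay duration = 508,517.2743 / 59,379.6555 = 8.56383 half-year periods = 4.28191 years.
Modified duration = D_Mac / (1 + y) = 4.28191 / 1.0205 = 4.19590 years.

4.1959 years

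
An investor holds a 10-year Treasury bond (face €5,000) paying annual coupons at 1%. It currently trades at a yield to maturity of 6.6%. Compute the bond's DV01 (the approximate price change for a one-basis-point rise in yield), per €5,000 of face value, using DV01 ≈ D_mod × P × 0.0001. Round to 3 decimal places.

€2.642

Periodic yield y = 0.066.
  t   CF        PV=CF/(1+0.066)^t    t·PV
  1        50.00        46.9043        46.9043
  2        50.00        44.0003        88.0006
  3        50.00        41.2761       123.8282
  4        50.00        38.7205       154.8821
  5        50.00        36.3232       181.6159
  6        50.00        34.0743       204.4457
  7        50.00        31.9646       223.7524
  8        50.00        29.9856       239.8846
  9        50.00        28.1291       253.1615
  10    5,050.00     2,665.1357    26,651.3573
  Σ                  2,996.5137    28,167.8326
P = 2,996.5137; D_Mac = 9.40020 yrs; D_mod = 8.81820 yrs.
DV01 ≈ 8.81820 × 2,996.5137 × 0.0001 = 2.642386.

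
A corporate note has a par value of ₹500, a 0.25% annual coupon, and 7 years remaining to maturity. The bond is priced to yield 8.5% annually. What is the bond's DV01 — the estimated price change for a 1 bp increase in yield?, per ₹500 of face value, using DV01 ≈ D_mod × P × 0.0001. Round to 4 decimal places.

₹0.1844

Periodic yield y = 0.085.
  t   CF        PV=CF/(1+0.085)^t    t·PV
  1         1.25         1.1521         1.1521
  2         1.25         1.0618         2.1236
  3         1.25         0.9786         2.9359
  4         1.25         0.9020         3.6079
  5         1.25         0.8313         4.1565
  6         1.25         0.7662         4.5971
  7       501.25       283.1693     1,982.1853
  Σ                    288.8613     2,000.7584
P = 288.8613; D_Mac = 6.92636 yrs; D_mod = 6.38375 yrs.
DV01 ≈ 6.38375 × 288.8613 × 0.0001 = 0.184402.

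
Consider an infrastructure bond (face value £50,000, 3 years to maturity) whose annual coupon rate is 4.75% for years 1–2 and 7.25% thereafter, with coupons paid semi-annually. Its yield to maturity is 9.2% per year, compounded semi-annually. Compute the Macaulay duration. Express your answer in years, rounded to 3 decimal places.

Periodic yield y = 0.046. Discount each cash flow and weight by its period:
  t   CF        PV=CF/(1+0.046)^t    t·PV
  1     1,187.50     1,135.2772     1,135.2772
  2     1,187.50     1,085.3511     2,170.7022
  3     1,187.50     1,037.6206     3,112.8617
  4     1,187.50       991.9891     3,967.9562
  5     1,812.50     1,447.5034     7,237.5170
  6    51,812.50    39,558.9213   237,353.5278
  Σ                 45,256.6627   254,977.8421
Price P = Σ PV = 45,256.6627.
Macaulay duration = Σ(t·PV) / P = 254,977.8421 / 45,256.6627 = 5.63404 half-year periods.
In years: 5.63404 / 2 = 2.81702 years.

2.817 years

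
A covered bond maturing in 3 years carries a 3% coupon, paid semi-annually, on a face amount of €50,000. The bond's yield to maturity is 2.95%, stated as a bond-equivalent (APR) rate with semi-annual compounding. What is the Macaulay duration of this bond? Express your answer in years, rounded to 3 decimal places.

Periodic yield y = 0.01475. Discount each cash flow and weight by its period:
  t   CF        PV=CF/(1+0.01475)^t    t·PV
  1       750.00       739.0983       739.0983
  2       750.00       728.3551     1,456.7101
  3       750.00       717.7680     2,153.3040
  4       750.00       707.3348     2,829.3392
  5       750.00       697.0533     3,485.2663
  6    50,750.00    46,481.6661   278,889.9966
  Σ                 50,071.2755   289,553.7145
Price P = Σ PV = 50,071.2755.
Macaulay duration = Σ(t·PV) / P = 289,553.7145 / 50,071.2755 = 5.78283 half-year periods.
In years: 5.78283 / 2 = 2.89142 years.

2.891 years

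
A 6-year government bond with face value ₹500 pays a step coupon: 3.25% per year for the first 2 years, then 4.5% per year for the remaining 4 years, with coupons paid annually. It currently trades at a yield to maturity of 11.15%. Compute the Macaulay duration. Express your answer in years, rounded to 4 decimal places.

5.3769 years

Periodic yield y = 0.1115. Discount each cash flow and weight by its year:
  t   CF        PV=CF/(1+0.1115)^t    t·PV
  1        16.25        14.6199        14.6199
  2        16.25        13.1533        26.3066
  3        22.50        16.3853        49.1559
  4        22.50        14.7416        58.9664
  5        22.50        13.2628        66.3140
  6       522.50       277.0955     1,662.5731
  Σ                    349.2584     1,877.9358
Price P = Σ PV = 349.2584.
Macaulay duration = Σ(t·PV) / P = 1,877.9358 / 349.2584 = 5.37692 years.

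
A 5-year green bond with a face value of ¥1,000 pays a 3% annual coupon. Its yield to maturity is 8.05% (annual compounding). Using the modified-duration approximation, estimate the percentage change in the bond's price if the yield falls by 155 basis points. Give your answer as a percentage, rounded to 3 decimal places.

Periodic yield y = 0.0805. Modified duration first:
  t   CF        PV=CF/(1+0.0805)^t    t·PV
  1        30.00        27.7649        27.7649
  2        30.00        25.6964        51.3927
  3        30.00        23.7819        71.3458
  4        30.00        22.0101        88.0404
  5     1,030.00       699.3803     3,496.9013
  Σ                    798.6336     3,735.4451
P = 798.6336; D_Mac = 4.67730 yrs; D_mod = 4.67730/(1+0.0805) = 4.32882 yrs.
ΔP/P ≈ -D_mod · Δy = -4.32882 × (-0.0155) = +0.067097 = +6.7097%.

+6.710%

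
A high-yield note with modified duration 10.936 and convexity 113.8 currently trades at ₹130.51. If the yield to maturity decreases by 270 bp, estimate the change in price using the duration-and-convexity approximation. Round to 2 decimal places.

+₹43.95

Duration effect: -D_mod·Δy = -10.936 × (-0.027) = +0.295272
Convexity effect: ½·C·(Δy)² = 0.5 × 113.8 × (-0.027)² = +0.0414801
ΔP/P ≈ +0.295272 + 0.0414801 = +0.3367521
ΔP ≈ 130.51 × (+0.3367521) = +43.949516571.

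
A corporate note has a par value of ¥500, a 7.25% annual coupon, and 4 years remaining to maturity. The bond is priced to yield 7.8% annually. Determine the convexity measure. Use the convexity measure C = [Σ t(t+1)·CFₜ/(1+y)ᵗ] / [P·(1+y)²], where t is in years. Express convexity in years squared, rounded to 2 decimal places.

14.98

With y = 0.078:
  t   CF        PV=CF/(1+0.078)^t    t·PV        t(t+1)·PV
  1        36.25        33.6271        33.6271          67.2542
  2        36.25        31.1940        62.3879         187.1638
  3        36.25        28.9369        86.8106         347.2426
  4       536.25       397.0930     1,588.3721       7,941.8606
  Σ                    490.8510     1,771.1978       8,543.5211
P = 490.8510.
Convexity = Σ t(t+1)·PV / [P·(1+y)²] = 8,543.5211 / (490.8510 × 1.162084) = 14.97786.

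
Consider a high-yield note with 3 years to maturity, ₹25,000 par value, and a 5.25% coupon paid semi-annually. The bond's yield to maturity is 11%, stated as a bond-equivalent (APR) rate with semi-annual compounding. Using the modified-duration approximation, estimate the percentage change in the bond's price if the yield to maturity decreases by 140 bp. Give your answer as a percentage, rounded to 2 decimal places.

+3.71%

Periodic yield y = 0.055. Modified duration first:
  t   CF        PV=CF/(1+0.055)^t    t·PV
  1       656.25       622.0379       622.0379
  2       656.25       589.6094     1,179.2188
  3       656.25       558.8715     1,676.6144
  4       656.25       529.7360     2,118.9440
  5       656.25       502.1194     2,510.5971
  6    25,656.25    18,607.0884   111,642.5304
  Σ                 21,409.4626   119,749.9426
P = 21,409.4626; D_Mac = 5.59332 half-year periods = 2.79666 yrs; D_mod = 2.79666/(1+0.055) = 2.65086 yrs.
ΔP/P ≈ -D_mod · Δy = -2.65086 × (-0.014) = +0.037112 = +3.7112%.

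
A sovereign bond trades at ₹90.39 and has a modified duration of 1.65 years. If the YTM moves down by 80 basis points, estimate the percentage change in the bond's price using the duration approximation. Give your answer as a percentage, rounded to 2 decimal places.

Duration approximation: ΔP/P ≈ -D_mod · Δy = -1.65 × (-0.008) = +0.013200.
As a percentage: +1.3200%.

+1.32%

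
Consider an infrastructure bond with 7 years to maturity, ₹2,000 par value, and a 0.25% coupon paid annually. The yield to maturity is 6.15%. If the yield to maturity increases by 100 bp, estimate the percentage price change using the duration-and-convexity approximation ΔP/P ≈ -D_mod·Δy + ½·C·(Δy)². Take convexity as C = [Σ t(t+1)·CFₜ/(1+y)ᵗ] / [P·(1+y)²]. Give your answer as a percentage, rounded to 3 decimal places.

-6.286%

With y = 0.0615:
  t   CF        PV=CF/(1+0.0615)^t    t·PV        t(t+1)·PV
  1         5.00         4.7103         4.7103           9.4206
  2         5.00         4.4374         8.8748          26.6245
  3         5.00         4.1803        12.5410          50.1639
  4         5.00         3.9381        15.7525          78.7626
  5         5.00         3.7100        18.5498         111.2990
  6         5.00         3.4950        20.9701         146.7910
  7     2,005.00     1,320.3054     9,242.1375      73,937.1003
  Σ                  1,344.7765     9,323.5362      74,360.1619
P = 1,344.7765; D_Mac = 6.93315 yrs; D_mod = 6.53146 yrs; C = 49.07386.
Duration effect: -6.53146 × (+0.01) = -0.065315
Convexity effect: 0.5 × 49.07386 × (0.01)² = +0.0024537
ΔP/P ≈ -0.065315 + 0.0024537 = -0.062861 = -6.2861%.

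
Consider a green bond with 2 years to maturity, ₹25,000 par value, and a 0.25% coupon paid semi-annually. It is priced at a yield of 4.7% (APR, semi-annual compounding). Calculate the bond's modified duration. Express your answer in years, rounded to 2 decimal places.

Periodic yield y = 0.0235. First find Macaulay duration:
  t   CF        PV=CF/(1+0.0235)^t    t·PV
  1        31.25        30.5325        30.5325
  2        31.25        29.8314        59.6629
  3        31.25        29.1465        87.4395
  4    25,031.25    22,810.3080    91,241.2321
  Σ                 22,899.8185    91,418.8670
P = 22,899.8185; Macaulay duration = 91,418.8670 / 22,899.8185 = 3.99212 half-year periods = 1.99606 years.
Modified duration = D_Mac / (1 + y) = 1.99606 / 1.0235 = 1.95023 years.

1.95 years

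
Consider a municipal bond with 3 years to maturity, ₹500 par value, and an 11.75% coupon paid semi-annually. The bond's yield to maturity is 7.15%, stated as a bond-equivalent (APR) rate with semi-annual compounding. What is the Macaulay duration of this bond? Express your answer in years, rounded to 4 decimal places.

Periodic yield y = 0.03575. Discount each cash flow and weight by its period:
  t   CF        PV=CF/(1+0.03575)^t    t·PV
  1       29.375        28.3611        28.3611
  2       29.375        27.3822        54.7644
  3       29.375        26.4371        79.3112
  4       29.375        25.5246       102.0982
  5       29.375        24.6435       123.2177
  6      529.375       428.7793     2,572.6756
  Σ                    561.1277     2,960.4281
Price P = Σ PV = 561.1277.
Macaulay duration = Σ(t·PV) / P = 2,960.4281 / 561.1277 = 5.27585 half-year periods.
In years: 5.27585 / 2 = 2.63793 years.

2.6379 years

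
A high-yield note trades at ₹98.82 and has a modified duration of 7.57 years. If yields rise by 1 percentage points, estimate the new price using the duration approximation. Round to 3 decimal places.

Duration approximation: ΔP/P ≈ -D_mod · Δy = -7.57 × (+0.01) = -0.075700.
New price ≈ 98.82 × (1 - 0.075700) = 91.339326.

₹91.339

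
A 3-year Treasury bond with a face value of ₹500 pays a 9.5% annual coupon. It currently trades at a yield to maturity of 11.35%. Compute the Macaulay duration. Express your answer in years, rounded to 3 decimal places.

Periodic yield y = 0.1135. Discount each cash flow and weight by its year:
  t   CF        PV=CF/(1+0.1135)^t    t·PV
  1        47.50        42.6583        42.6583
  2        47.50        38.3101        76.6202
  3       547.50       396.5642     1,189.6925
  Σ                    477.5325     1,308.9709
Price P = Σ PV = 477.5325.
Macaulay duration = Σ(t·PV) / P = 1,308.9709 / 477.5325 = 2.74111 years.

2.741 years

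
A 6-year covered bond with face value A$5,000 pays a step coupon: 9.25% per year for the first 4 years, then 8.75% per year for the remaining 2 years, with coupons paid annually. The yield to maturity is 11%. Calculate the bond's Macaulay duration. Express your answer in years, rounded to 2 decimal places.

4.81 years

Periodic yield y = 0.11. Discount each cash flow and weight by its year:
  t   CF        PV=CF/(1+0.11)^t    t·PV
  1       462.50       416.6667       416.6667
  2       462.50       375.3754       750.7508
  3       462.50       338.1760     1,014.5280
  4       462.50       304.6631     1,218.6523
  5       437.50       259.6350     1,298.1748
  6     5,437.50     2,907.1095    17,442.6573
  Σ                  4,601.6256    22,141.4298
Price P = Σ PV = 4,601.6256.
Macaulay duration = Σ(t·PV) / P = 22,141.4298 / 4,601.6256 = 4.81165 years.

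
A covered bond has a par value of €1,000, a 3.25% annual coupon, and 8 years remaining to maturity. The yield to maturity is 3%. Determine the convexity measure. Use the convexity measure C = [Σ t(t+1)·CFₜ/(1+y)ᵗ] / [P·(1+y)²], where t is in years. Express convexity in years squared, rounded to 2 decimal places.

With y = 0.03:
  t   CF        PV=CF/(1+0.03)^t    t·PV        t(t+1)·PV
  1        32.50        31.5534        31.5534          63.1068
  2        32.50        30.6344        61.2687         183.8062
  3        32.50        29.7421        89.2263         356.9052
  4        32.50        28.8758       115.5033         577.5166
  5        32.50        28.0348       140.1739         841.0436
  6        32.50        27.2182       163.3094       1,143.1660
  7        32.50        26.4255       184.9783       1,479.8266
  8     1,032.50       815.0650     6,520.5203      58,684.6825
  Σ                  1,017.5492     7,306.5337      63,330.0534
P = 1,017.5492.
Convexity = Σ t(t+1)·PV / [P·(1+y)²] = 63,330.0534 / (1,017.5492 × 1.060900) = 58.66512.

58.67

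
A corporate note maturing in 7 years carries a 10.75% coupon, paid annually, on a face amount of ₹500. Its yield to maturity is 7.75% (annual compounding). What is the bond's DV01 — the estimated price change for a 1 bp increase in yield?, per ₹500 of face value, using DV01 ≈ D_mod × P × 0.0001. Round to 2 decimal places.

Periodic yield y = 0.0775.
  t   CF        PV=CF/(1+0.0775)^t    t·PV
  1        53.75        49.8840        49.8840
  2        53.75        46.2960        92.5921
  3        53.75        42.9662       128.8985
  4        53.75        39.8758       159.5032
  5        53.75        37.0077       185.0385
  6        53.75        34.3459       206.0753
  7       553.75       328.3922     2,298.7452
  Σ                    578.7678     3,120.7368
P = 578.7678; D_Mac = 5.39204 yrs; D_mod = 5.00421 yrs.
DV01 ≈ 5.00421 × 578.7678 × 0.0001 = 0.289628.

₹0.29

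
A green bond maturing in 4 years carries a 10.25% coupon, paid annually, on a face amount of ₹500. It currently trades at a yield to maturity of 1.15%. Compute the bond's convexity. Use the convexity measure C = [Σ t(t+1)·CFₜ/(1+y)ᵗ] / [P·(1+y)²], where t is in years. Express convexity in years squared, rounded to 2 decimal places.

With y = 0.0115:
  t   CF        PV=CF/(1+0.0115)^t    t·PV        t(t+1)·PV
  1        51.25        50.6673        50.6673         101.3347
  2        51.25        50.0913       100.1826         300.5477
  3        51.25        49.5218       148.5653         594.2613
  4       551.25       526.6051     2,106.4204      10,532.1018
  Σ                    676.8855     2,405.8356      11,528.2455
P = 676.8855.
Convexity = Σ t(t+1)·PV / [P·(1+y)²] = 11,528.2455 / (676.8855 × 1.023132) = 16.64624.

16.65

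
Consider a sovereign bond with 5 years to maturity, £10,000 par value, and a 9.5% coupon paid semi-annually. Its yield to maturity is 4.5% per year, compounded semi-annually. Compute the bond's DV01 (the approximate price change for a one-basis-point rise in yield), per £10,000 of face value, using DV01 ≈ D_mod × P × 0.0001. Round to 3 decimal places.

£5.009

Periodic yield y = 0.0225.
  t   CF        PV=CF/(1+0.0225)^t    t·PV
  1       475.00       464.5477       464.5477
  2       475.00       454.3254       908.6507
  3       475.00       444.3280     1,332.9839
  4       475.00       434.5506     1,738.2024
  5       475.00       424.9884     2,124.9418
  6       475.00       415.6365     2,493.8192
  7       475.00       406.4905     2,845.4335
  8       475.00       397.5457     3,180.3657
  9       475.00       388.7978     3,499.1799
  10   10,475.00     8,385.3436    83,853.4363
  Σ                 12,216.5541   102,441.5610
P = 12,216.5541; D_Mac = 8.38547 half-year periods = 4.19274 yrs; D_mod = 4.10047 yrs.
DV01 ≈ 4.10047 × 12,216.5541 × 0.0001 = 5.009367.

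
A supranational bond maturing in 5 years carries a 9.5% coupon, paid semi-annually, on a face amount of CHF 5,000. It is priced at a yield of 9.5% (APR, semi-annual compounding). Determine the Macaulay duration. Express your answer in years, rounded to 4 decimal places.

4.0938 years

Periodic yield y = 0.0475. Discount each cash flow and weight by its period:
  t   CF        PV=CF/(1+0.0475)^t    t·PV
  1       237.50       226.7303       226.7303
  2       237.50       216.4490       432.8980
  3       237.50       206.6339       619.9016
  4       237.50       197.2638       789.0554
  5       237.50       188.3187       941.5935
  6       237.50       179.7792     1,078.6752
  7       237.50       171.6269     1,201.3884
  8       237.50       163.8443     1,310.7545
  9       237.50       156.4146     1,407.7315
  10    5,237.50     3,292.9393    32,929.3926
  Σ                  5,000.0000    40,938.1209
Price P = Σ PV = 5,000.0000.
Macaulay duration = Σ(t·PV) / P = 40,938.1209 / 5,000.0000 = 8.18762 half-year periods.
In years: 8.18762 / 2 = 4.09381 years.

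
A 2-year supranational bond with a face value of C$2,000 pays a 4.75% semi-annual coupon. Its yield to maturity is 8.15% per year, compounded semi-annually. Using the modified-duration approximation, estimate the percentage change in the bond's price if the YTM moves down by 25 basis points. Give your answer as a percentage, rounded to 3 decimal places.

Periodic yield y = 0.04075. Modified duration first:
  t   CF        PV=CF/(1+0.04075)^t    t·PV
  1        47.50        45.6402        45.6402
  2        47.50        43.8531        87.7063
  3        47.50        42.1361       126.4083
  4     2,047.50     1,745.1720     6,980.6879
  Σ                  1,876.8014     7,240.4427
P = 1,876.8014; D_Mac = 3.85786 half-year periods = 1.92893 yrs; D_mod = 1.92893/(1+0.04075) = 1.85341 yrs.
ΔP/P ≈ -D_mod · Δy = -1.85341 × (-0.0025) = +0.004634 = +0.4634%.

+0.463%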